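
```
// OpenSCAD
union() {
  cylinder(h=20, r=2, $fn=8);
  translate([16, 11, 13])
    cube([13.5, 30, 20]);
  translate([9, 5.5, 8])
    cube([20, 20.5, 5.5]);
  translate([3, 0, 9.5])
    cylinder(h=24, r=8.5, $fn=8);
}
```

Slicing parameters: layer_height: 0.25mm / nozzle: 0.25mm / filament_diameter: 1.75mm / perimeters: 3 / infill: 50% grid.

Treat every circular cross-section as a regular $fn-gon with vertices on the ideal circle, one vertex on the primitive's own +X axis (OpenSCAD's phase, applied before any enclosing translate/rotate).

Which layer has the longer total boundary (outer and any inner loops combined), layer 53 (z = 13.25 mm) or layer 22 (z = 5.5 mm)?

Layer 53 (z = 13.25): the cylinder: section is a regular 8-gon, circumradius r=2 (perimeter = 2·8·2.000·sin(180°/8) = 12.25 mm); the cube at (16, 11) (footprint 13.5×30) is included at this height (perimeter 87.00 mm); the 20×20.5 cube at (9, 5.5) contributes its full rectangle (perimeter 81.00 mm); the cylinder at (3, 0): section is a regular 8-gon, circumradius r=8.5 (perimeter = 2·8·8.500·sin(180°/8) = 52.04 mm); Combining (union): the regions partially overlap (shared area 206.37 mm²), so the edge portions inside another operand are dropped and the merged outline is re-measured after clipping — boundary = 162.74 mm. So its perimeter = 162.74 mm. Layer 22 (z = 5.5): the cylinder: section is a regular 8-gon, circumradius r=2 (perimeter = 2·8·2.000·sin(180°/8) = 12.25 mm); the cube at (16, 11) is not intersected at this z (z outside [13, 33]); the cube at (9, 5.5) does not reach this height (z outside [8, 13.5]); the cylinder at (3, 0) does not reach this height (z outside [9.5, 33.5]); Taking the union: only the r=2 cylinder is present, so the union is just that shape — boundary = 12.25 mm. So its perimeter = 12.25 mm. Layer 53 is larger (162.74 vs 12.25 mm).

layer 53 (z = 13.25 mm)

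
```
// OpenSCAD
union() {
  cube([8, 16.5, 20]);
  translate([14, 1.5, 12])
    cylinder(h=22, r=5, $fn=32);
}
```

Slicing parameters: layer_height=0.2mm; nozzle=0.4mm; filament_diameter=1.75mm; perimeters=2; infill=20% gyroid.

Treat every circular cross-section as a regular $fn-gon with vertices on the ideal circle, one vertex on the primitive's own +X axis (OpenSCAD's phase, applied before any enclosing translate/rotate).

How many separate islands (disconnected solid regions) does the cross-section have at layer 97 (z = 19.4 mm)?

2

At z = 19.4 mm: the cube (footprint 8×16.5) is included at this height; the r=5 cylinder at (14, 1.5) gives a regular 32-gon of circumradius 5 (constant along its height); Taking the union: the 2 present regions are separate (no shared area or edge), so areas and boundary lengths simply add and each stays a separate island — 2 connected regions. Overall, the cross-section has 2 separate islands. Island count = 2.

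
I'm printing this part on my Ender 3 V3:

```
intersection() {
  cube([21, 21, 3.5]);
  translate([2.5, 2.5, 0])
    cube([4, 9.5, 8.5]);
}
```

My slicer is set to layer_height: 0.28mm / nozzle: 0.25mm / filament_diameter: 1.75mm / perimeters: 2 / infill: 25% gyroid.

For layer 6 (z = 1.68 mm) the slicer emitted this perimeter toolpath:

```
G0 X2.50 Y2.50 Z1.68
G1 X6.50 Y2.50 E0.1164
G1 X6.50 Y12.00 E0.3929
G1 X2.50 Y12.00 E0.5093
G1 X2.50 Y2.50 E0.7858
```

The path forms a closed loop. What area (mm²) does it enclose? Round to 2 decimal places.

38.00 mm²

Apply the shoelace formula to the sequence of (X, Y) vertices; enclosed area = 38.00 mm².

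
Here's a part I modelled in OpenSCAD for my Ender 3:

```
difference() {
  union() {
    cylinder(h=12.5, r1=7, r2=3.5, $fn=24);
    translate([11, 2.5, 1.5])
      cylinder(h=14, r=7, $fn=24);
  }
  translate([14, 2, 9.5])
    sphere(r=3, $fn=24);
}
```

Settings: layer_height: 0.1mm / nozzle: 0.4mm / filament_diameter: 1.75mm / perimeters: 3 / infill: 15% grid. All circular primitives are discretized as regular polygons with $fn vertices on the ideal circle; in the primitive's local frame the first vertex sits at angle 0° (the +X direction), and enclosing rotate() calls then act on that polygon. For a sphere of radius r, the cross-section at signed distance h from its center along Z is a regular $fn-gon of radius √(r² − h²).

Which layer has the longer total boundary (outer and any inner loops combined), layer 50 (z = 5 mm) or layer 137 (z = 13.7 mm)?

layer 50 (z = 5 mm)

Layer 50 (z = 5): the cone (r1=7→r2=3.5) has section circumradius 5.600 here — a regular 24-gon (perimeter = 2·24·5.600·sin(180°/24) = 35.09 mm); the cylinder at (11, 2.5): section is a regular 24-gon, circumradius r=7 (perimeter = 2·24·7.000·sin(180°/24) = 43.86 mm); Taking the union: the regions partially overlap (shared area 4.54 mm²), so the edge portions inside another operand are dropped and the merged outline is re-measured after clipping — boundary = 67.74 mm; the sphere at (14, 2) is absent (|z−center|=4.500 > r=3); Taking the first minus the rest: none of the subtracted shapes is present at this height, so the result so far is unchanged — boundary = 67.74 mm. So its perimeter = 67.74 mm. Layer 137 (z = 13.7): the cone is absent (z outside [0, 12.5]); the r=7 cylinder at (11, 2.5) contributes a regular 24-gon of circumradius 7 (perimeter = 2·24·7.000·sin(180°/24) = 43.86 mm); Combining (union): only the r=7 cylinder at (11, 2.5) is present, so the union is just that shape — boundary = 43.86 mm; the sphere at (14, 2) is not intersected at this z (|z−center|=4.200 > r=3); After the difference (first − rest): none of the subtracted shapes is present at this height, so the result so far is unchanged — boundary = 43.86 mm. So its perimeter = 43.86 mm. Layer 50 is larger (67.74 vs 43.86 mm).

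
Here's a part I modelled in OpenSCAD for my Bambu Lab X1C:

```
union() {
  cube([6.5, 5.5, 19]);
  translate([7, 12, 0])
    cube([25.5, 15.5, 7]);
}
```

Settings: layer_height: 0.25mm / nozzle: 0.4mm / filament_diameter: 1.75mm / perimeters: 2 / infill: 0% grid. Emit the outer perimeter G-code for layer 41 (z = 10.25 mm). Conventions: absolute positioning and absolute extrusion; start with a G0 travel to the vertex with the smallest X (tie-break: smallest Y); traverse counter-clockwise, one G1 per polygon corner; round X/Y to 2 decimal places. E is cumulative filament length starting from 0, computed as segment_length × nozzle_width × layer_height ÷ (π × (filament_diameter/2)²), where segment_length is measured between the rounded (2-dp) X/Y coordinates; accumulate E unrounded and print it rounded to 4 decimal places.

At z = 10.25 mm: the cube is present — its section is the full 6.5×5.5 rectangle; the cube at (7, 12) is not intersected at this z (z outside [0, 7]); Combining (union): only the 6.5×5.5 cube is present, so the union is just that shape — 1 connected region. The outline is a single polygon with 4 vertices. Extrusion per mm of travel: 0.4 × 0.25 / (π × 0.875²) = 0.041575. Accumulating E over each segment gives final E = 0.9978.

G0 X0.00 Y0.00 Z10.25
G1 X6.50 Y0.00 E0.2702
G1 X6.50 Y5.50 E0.4989
G1 X0.00 Y5.50 E0.7691
G1 X0.00 Y0.00 E0.9978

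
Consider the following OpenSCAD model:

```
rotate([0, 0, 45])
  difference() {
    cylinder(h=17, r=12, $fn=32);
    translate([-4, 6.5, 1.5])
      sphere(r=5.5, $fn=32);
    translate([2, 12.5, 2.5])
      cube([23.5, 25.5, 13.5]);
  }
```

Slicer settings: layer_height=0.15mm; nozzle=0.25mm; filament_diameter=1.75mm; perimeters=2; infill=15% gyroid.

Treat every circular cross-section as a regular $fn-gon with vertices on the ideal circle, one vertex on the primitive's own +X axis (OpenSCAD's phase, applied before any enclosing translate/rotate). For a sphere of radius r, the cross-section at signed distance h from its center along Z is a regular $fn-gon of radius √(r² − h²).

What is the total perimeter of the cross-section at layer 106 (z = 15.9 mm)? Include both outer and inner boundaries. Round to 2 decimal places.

75.28 mm

At z = 15.9 mm: the r=12 cylinder gives a regular 32-gon of circumradius 12 (constant along its height) (perimeter = 2·32·12.000·sin(180°/32) = 75.28 mm); the sphere at (-4, 6.5) does not reach this height (|z−center|=14.400 > r=5.5); the cube at (2, 12.5) (footprint 23.5×25.5) is included at this height (perimeter 98.00 mm); Subtracting the remaining from the first: starting from the r=12 cylinder, the 23.5×25.5 cube at (2, 12.5) misses the remaining region (no effect) — boundary = 75.28 mm; (whole slice rotated 45° about Z — lengths, areas and connectivity unchanged). Overall, the cross-section is a single solid region. Total boundary length (outer) = 75.28 mm.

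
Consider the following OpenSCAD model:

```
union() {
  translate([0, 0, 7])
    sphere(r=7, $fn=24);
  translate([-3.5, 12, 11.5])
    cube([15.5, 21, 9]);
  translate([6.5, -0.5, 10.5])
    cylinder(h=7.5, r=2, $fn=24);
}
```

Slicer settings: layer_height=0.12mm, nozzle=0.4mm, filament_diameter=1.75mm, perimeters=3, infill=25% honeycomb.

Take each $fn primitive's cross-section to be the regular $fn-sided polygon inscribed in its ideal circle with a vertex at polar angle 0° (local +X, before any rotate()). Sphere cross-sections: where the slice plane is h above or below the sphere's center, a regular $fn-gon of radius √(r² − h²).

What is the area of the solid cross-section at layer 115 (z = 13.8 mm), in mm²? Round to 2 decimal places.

346.50 mm²

At z = 13.8 mm: the r=7 sphere slices to a regular 24-gon of circumradius 1.661 (√(r²−h²) with h=6.8 from center) (area = (24/2)·1.661²·sin(360°/24) = 8.57 mm²); the cube at (-3.5, 12) is present — its section is the full 15.5×21 rectangle (area 325.50 mm²); the r=2 cylinder at (6.5, -0.5) gives a regular 24-gon of circumradius 2 (constant along its height) (area = (24/2)·2.000²·sin(360°/24) = 12.42 mm²); Combining (union): the 3 present regions are separate (no shared area or edge), so areas and boundary lengths simply add and each stays a separate island — area = 346.50 mm². Overall, the cross-section has 3 separate islands. Net area = 346.50 mm².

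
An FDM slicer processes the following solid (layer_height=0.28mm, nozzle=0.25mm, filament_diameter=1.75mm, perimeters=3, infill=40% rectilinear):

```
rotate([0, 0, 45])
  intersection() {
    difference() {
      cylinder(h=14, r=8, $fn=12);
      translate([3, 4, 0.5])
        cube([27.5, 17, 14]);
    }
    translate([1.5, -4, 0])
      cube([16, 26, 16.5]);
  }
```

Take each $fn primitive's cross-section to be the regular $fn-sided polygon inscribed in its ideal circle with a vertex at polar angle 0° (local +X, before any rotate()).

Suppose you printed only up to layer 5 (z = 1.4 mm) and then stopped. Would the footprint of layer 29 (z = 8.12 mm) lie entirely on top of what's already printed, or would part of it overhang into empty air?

Compare the two slices. At z = 1.4: the r=8 cylinder gives a regular 12-gon of circumradius 8 (constant along its height) (area = (12/2)·8.000²·sin(360°/12) = 192.00 mm²); the cube at (3, 4) (footprint 27.5×17) is included at this height (area 467.50 mm²); After the difference (first − rest): starting from the r=8 cylinder (192.00 mm²), the 27.5×17 cube at (3, 4) partially overlaps it — only the 7.35 mm² overlap (of its 467.50 mm²) is removed, clipping the outline — area = 184.65 mm²; the cube at (1.5, -4) (footprint 16×26) is included at this height (area 416.00 mm²); Keeping only the common overlap: the 16×26 cube at (1.5, -4) partially overlaps that combined region; clipping to the common part keeps 52.81 mm² — area = 52.81 mm²; (whole slice rotated 45° about Z — lengths, areas and connectivity unchanged). At z = 8.12: the cylinder: section is a regular 12-gon, circumradius r=8 (area = (12/2)·8.000²·sin(360°/12) = 192.00 mm²); the 27.5×17 cube at (3, 4) contributes its full rectangle (area 467.50 mm²); After the difference (first − rest): starting from the r=8 cylinder (192.00 mm²), the 27.5×17 cube at (3, 4) partially overlaps it — only the 7.35 mm² overlap (of its 467.50 mm²) is removed, clipping the outline — area = 184.65 mm²; the cube at (1.5, -4) (footprint 16×26) is included at this height (area 416.00 mm²); Keeping only the common overlap: the 16×26 cube at (1.5, -4) partially overlaps that combined region; clipping to the common part keeps 52.81 mm² — area = 52.81 mm²; (rotated 45° about Z; rotation is an isometry so areas/perimeters/island counts are preserved). Checking containment: the cross-section at z = 8.12 is a subset of the cross-section at z = 1.4.

entirely on top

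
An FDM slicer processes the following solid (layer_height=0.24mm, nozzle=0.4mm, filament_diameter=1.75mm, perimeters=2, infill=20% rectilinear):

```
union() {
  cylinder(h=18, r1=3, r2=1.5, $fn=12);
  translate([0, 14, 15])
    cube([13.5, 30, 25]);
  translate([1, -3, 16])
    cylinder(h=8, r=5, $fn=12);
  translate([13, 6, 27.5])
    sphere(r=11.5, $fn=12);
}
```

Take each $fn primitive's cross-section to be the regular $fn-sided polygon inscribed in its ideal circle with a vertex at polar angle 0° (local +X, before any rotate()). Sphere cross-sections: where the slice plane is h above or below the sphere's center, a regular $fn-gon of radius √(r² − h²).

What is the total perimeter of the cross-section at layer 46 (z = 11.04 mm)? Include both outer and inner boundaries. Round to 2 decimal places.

12.92 mm

At z = 11.04 mm: the cone: at t=0.613 of its height the radius interpolates to r₁+(r₂−r₁)t = 2.080, giving a regular 12-gon of that circumradius (perimeter = 2·12·2.080·sin(180°/12) = 12.92 mm); the cube at (0, 14) is not intersected at this z (z outside [15, 40]); the cylinder at (1, -3) is not intersected at this z (z outside [16, 24]); the sphere at (13, 6) does not reach this height (|z−center|=16.460 > r=11.5); Combining (union): only the cone is present, so the union is just that shape — boundary = 12.92 mm. Overall, the cross-section is a single solid region. Total boundary length (outer) = 12.92 mm.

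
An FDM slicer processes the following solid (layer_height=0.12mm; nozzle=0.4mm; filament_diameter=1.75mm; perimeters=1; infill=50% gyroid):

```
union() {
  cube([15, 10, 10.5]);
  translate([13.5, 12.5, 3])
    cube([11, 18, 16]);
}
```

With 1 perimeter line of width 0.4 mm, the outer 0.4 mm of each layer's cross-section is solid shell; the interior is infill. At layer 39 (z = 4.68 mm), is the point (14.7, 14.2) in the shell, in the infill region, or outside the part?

infill

At z = 4.68 mm: the 15×10 cube contributes its full rectangle; the 11×18 cube at (13.5, 12.5) contributes its full rectangle; Merging all regions: the 2 present regions are separate (no shared area or edge), so areas and boundary lengths simply add and each stays a separate island — 2 connected regions. Overall, the cross-section has 2 separate islands. The nearest boundary edge runs (13.50, 12.50)→(13.50, 30.50); distance from the point to it = 1.20 mm. (Shell/infill is judged within the island containing the point — the largest one.) The point is inside the cross-section and 1.20 mm from the nearest boundary — more than the 0.4 mm shell width (1 × 0.4), so it's in the infill interior.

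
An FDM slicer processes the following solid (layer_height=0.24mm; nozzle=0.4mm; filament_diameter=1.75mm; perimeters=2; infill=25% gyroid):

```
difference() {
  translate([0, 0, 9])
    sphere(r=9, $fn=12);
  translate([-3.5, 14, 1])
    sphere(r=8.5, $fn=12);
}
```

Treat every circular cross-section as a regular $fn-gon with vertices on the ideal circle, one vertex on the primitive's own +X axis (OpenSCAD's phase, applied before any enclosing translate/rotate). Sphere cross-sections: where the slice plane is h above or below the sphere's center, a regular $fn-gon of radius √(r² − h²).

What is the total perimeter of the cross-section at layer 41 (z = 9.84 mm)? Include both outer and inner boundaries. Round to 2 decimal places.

55.66 mm

At z = 9.84 mm: the sphere: section is a regular 12-gon, circumradius = √(r²−h²) = √(9²−0.84²) = 8.961 (perimeter = 2·12·8.961·sin(180°/12) = 55.66 mm); the sphere at (-3.5, 14) is not intersected at this z (|z−center|=8.840 > r=8.5); Taking the first minus the rest: none of the subtracted shapes is present at this height, so the r=9 sphere is unchanged — boundary = 55.66 mm. Overall, the cross-section is a single solid region. Total boundary length (outer) = 55.66 mm.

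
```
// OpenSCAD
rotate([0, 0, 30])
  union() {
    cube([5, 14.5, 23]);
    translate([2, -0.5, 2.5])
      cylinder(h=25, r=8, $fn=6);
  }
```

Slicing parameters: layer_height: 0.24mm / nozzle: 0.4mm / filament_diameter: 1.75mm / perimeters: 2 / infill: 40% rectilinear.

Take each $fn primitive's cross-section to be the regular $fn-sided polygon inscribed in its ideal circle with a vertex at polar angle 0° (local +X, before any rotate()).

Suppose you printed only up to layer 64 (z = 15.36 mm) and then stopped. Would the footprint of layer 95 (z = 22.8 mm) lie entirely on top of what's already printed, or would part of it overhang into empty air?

entirely on top

Compare the two slices. At z = 15.36: the cube is present — its section is the full 5×14.5 rectangle (area 72.50 mm²); the r=8 cylinder at (2, -0.5) contributes a regular 6-gon of circumradius 8 (area = (6/2)·8.000²·sin(360°/6) = 166.28 mm²); Merging all regions: the regions partially overlap — summed areas 238.78 mm² minus the doubly-counted overlap 32.14 mm² gives 206.64 mm² — area = 206.64 mm²; (rotated 30° about Z; rotation is an isometry so areas/perimeters/island counts are preserved). At z = 22.8: the cube (footprint 5×14.5) is included at this height (area 72.50 mm²); the r=8 cylinder at (2, -0.5) gives a regular 6-gon of circumradius 8 (constant along its height) (area = (6/2)·8.000²·sin(360°/6) = 166.28 mm²); Combining (union): the regions partially overlap — summed areas 238.78 mm² minus the doubly-counted overlap 32.14 mm² gives 206.64 mm² — area = 206.64 mm²; (rotated 30° about Z; rotation is an isometry so areas/perimeters/island counts are preserved). Checking containment: the cross-section at z = 22.8 is a subset of the cross-section at z = 15.36.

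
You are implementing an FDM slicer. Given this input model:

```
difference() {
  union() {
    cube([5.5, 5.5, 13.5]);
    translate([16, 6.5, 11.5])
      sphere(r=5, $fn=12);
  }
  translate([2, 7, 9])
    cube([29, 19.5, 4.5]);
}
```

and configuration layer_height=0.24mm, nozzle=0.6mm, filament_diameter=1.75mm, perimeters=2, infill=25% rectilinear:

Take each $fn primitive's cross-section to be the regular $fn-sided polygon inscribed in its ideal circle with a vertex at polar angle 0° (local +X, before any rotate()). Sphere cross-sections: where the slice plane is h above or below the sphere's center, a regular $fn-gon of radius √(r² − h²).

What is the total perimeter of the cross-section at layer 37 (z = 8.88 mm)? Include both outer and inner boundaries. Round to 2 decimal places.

At z = 8.88 mm: the cube (footprint 5.5×5.5) is included at this height (perimeter 22.00 mm); the sphere at (16, 6.5): section is a regular 12-gon, circumradius = √(r²−h²) = √(5²−2.62²) = 4.259 (perimeter = 2·12·4.259·sin(180°/12) = 26.45 mm); Combining (union): the 2 present regions are separate (no shared area or edge), so areas and boundary lengths simply add and each stays a separate island — boundary = 48.45 mm; the cube at (2, 7) does not reach this height (z outside [9, 13.5]); Subtracting the remaining from the first: none of the subtracted shapes is present at this height, so that combined region is unchanged — boundary = 48.45 mm. Overall, the cross-section has 2 separate islands. Total boundary length (outer) = 48.45 mm.

48.45 mm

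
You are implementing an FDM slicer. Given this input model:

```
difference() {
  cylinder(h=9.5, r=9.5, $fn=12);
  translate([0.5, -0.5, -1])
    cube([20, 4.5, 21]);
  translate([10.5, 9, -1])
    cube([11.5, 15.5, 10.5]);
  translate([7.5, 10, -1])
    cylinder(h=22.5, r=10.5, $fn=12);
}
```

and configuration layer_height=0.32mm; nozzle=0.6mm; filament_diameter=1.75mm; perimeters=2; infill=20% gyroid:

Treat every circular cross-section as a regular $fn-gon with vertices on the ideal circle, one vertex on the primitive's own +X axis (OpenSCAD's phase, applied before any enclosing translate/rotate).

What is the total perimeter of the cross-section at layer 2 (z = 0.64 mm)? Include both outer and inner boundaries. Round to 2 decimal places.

At z = 0.64 mm: the r=9.5 cylinder gives a regular 12-gon of circumradius 9.5 (constant along its height) (perimeter = 2·12·9.500·sin(180°/12) = 59.01 mm); the cube at (0.5, -0.5) (footprint 20×4.5) is included at this height (perimeter 49.00 mm); the cube at (10.5, 9) is present — its section is the full 11.5×15.5 rectangle (perimeter 54.00 mm); the r=10.5 cylinder at (7.5, 10) gives a regular 12-gon of circumradius 10.5 (constant along its height) (perimeter = 2·12·10.500·sin(180°/12) = 65.22 mm); After the difference (first − rest): starting from the r=9.5 cylinder, the 20×4.5 cube at (0.5, -0.5) partially overlaps it — only the 38.32 mm² overlap (of its 90.00 mm²) is removed, clipping the outline; the 11.5×15.5 cube at (10.5, 9) misses the remaining region (no effect); the r=10.5 cylinder at (7.5, 10) partially overlaps it — only the 43.21 mm² overlap (of its 330.75 mm²) is removed, clipping the outline — boundary = 60.13 mm. Overall, the cross-section is a single solid region. Total boundary length (outer) = 60.13 mm.

60.13 mm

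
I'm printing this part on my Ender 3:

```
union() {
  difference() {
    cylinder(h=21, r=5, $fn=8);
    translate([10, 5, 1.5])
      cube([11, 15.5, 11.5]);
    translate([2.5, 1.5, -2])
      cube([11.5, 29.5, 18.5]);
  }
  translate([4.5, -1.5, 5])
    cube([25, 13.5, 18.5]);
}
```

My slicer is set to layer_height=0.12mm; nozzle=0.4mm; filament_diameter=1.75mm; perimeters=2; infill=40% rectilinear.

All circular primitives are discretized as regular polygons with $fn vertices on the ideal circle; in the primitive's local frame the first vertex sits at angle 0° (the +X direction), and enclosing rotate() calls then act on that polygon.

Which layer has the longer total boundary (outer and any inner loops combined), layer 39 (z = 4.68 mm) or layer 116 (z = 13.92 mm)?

layer 116 (z = 13.92 mm)

Layer 39 (z = 4.68): the r=5 cylinder gives a regular 8-gon of circumradius 5 (constant along its height) (perimeter = 2·8·5.000·sin(180°/8) = 30.61 mm); the cube at (10, 5) is present — its section is the full 11×15.5 rectangle (perimeter 53.00 mm); the cube at (2.5, 1.5) (footprint 11.5×29.5) is included at this height (perimeter 82.00 mm); Taking the first minus the rest: starting from the r=5 cylinder, the 11×15.5 cube at (10, 5) misses the remaining region (no effect); the 11.5×29.5 cube at (2.5, 1.5) partially overlaps it — only the 3.19 mm² overlap (of its 339.25 mm²) is removed, clipping the outline — boundary = 31.63 mm; the cube at (4.5, -1.5) is absent (z outside [5, 23.5]); Combining (union): only that combined region is present, so the union is just that shape — boundary = 31.63 mm. So its perimeter = 31.63 mm. Layer 116 (z = 13.92): the cylinder: section is a regular 8-gon, circumradius r=5 (perimeter = 2·8·5.000·sin(180°/8) = 30.61 mm); the cube at (10, 5) is not intersected at this z (z outside [1.5, 13]); the cube at (2.5, 1.5) is present — its section is the full 11.5×29.5 rectangle (perimeter 82.00 mm); After the difference (first − rest): starting from the r=5 cylinder, the 11.5×29.5 cube at (2.5, 1.5) partially overlaps it — only the 3.19 mm² overlap (of its 339.25 mm²) is removed, clipping the outline — boundary = 31.63 mm; the cube at (4.5, -1.5) (footprint 25×13.5) is included at this height (perimeter 77.00 mm); Taking the union: the regions partially overlap (shared area 0.60 mm²), so the edge portions inside another operand are dropped and the merged outline is re-measured after clipping — boundary = 103.61 mm. So its perimeter = 103.61 mm. Layer 116 is larger (103.61 vs 31.63 mm).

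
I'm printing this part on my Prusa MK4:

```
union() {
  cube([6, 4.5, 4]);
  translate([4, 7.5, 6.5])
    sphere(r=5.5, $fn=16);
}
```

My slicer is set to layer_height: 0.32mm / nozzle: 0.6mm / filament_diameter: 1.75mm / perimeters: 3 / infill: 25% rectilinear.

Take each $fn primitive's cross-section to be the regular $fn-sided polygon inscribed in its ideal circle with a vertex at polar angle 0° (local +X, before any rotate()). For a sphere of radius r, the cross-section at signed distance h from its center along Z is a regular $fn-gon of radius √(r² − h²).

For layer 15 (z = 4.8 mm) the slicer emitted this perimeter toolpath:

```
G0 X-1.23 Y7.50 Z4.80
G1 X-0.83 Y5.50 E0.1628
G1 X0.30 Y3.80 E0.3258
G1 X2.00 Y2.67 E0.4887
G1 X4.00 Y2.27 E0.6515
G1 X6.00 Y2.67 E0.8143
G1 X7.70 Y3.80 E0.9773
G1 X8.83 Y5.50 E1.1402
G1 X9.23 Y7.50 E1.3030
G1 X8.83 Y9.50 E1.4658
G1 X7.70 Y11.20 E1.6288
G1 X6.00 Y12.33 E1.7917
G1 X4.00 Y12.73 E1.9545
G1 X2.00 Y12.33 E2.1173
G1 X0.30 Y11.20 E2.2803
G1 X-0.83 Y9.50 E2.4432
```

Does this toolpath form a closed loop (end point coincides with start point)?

Start point (G0): (-1.23, 7.50). End point (last G1): the path does not return to the start — open.

no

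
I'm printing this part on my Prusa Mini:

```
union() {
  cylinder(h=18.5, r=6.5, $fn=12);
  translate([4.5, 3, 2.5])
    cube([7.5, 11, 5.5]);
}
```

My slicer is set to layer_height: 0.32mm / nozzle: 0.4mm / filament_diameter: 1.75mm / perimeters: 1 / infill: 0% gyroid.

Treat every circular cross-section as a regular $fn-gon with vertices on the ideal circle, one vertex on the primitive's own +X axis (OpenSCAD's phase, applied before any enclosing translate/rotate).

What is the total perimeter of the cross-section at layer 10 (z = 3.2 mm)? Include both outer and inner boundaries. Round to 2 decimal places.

At z = 3.2 mm: the r=6.5 cylinder gives a regular 12-gon of circumradius 6.5 (constant along its height) (perimeter = 2·12·6.500·sin(180°/12) = 40.38 mm); the cube at (4.5, 3) is present — its section is the full 7.5×11 rectangle (perimeter 37.00 mm); Merging all regions: the regions partially overlap (shared area 0.93 mm²), so the edge portions inside another operand are dropped and the merged outline is re-measured after clipping — boundary = 72.94 mm. Overall, the cross-section is a single solid region. Total boundary length (outer) = 72.94 mm.

72.94 mm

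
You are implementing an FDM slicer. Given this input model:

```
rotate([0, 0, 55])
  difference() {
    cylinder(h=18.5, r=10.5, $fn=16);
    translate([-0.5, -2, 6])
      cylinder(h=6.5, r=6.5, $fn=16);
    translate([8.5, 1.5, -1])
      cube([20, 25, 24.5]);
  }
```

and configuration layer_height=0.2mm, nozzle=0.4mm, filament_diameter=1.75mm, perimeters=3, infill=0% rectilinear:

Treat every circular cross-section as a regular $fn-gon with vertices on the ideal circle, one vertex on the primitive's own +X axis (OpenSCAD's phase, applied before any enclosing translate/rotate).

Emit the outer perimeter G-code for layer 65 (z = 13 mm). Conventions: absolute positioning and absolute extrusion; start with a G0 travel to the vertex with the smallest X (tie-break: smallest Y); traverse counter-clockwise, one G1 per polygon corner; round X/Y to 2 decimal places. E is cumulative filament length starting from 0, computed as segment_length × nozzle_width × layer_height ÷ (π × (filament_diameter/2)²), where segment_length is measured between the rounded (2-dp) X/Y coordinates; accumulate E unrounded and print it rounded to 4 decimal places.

At z = 13 mm: the r=10.5 cylinder contributes a regular 16-gon of circumradius 10.5; the cylinder at (-0.5, -2) does not reach this height (z outside [6, 12.5]); the cube at (8.5, 1.5) is present — its section is the full 20×25 rectangle; Subtracting the remaining from the first: starting from the r=10.5 cylinder, the 20×25 cube at (8.5, 1.5) partially overlaps it — only the 4.73 mm² overlap (of its 500.00 mm²) is removed, clipping the outline — 1 connected region; (rotated 55° about Z; rotation is an isometry so areas/perimeters/island counts are preserved). The outline is a single polygon with 18 vertices. Extrusion per mm of travel: 0.4 × 0.2 / (π × 0.875²) = 0.033260. Accumulating E over each segment gives final E = 2.2233.

G0 X-10.34 Y-1.82 Z13.00
G1 X-8.86 Y-5.64 E0.1363
G1 X-6.02 Y-8.60 E0.2727
G1 X-2.27 Y-10.25 E0.4090
G1 X1.82 Y-10.34 E0.5450
G1 X5.64 Y-8.86 E0.6813
G1 X8.60 Y-6.02 E0.8177
G1 X10.25 Y-2.27 E0.9540
G1 X10.34 Y1.82 E1.0900
G1 X8.86 Y5.64 E1.2263
G1 X6.02 Y8.60 E1.3627
G1 X4.62 Y9.22 E1.4137
G1 X3.65 Y7.82 E1.4703
G1 X0.11 Y10.30 E1.6141
G1 X-1.82 Y10.34 E1.6783
G1 X-5.64 Y8.86 E1.8145
G1 X-8.60 Y6.02 E1.9510
G1 X-10.25 Y2.27 E2.0872
G1 X-10.34 Y-1.82 E2.2233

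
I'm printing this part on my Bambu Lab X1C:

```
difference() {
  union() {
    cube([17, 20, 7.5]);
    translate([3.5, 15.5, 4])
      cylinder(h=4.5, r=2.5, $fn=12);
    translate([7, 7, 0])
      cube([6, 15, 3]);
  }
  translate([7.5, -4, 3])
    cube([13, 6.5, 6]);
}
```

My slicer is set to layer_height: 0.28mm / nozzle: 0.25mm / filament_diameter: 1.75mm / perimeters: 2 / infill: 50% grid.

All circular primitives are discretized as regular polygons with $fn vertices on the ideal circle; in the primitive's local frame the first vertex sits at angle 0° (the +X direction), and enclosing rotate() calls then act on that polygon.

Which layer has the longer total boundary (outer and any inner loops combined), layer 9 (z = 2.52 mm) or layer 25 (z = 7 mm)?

layer 9 (z = 2.52 mm)

Layer 9 (z = 2.52): the cube is present — its section is the full 17×20 rectangle (perimeter 74.00 mm); the cylinder at (3.5, 15.5) does not reach this height (z outside [4, 8.5]); the cube at (7, 7) (footprint 6×15) is included at this height (perimeter 42.00 mm); Merging all regions: the regions partially overlap (shared area 78.00 mm²), so the edge portions inside another operand are dropped and the merged outline is re-measured after clipping — boundary = 78.00 mm; the cube at (7.5, -4) is absent (z outside [3, 9]); Taking the first minus the rest: none of the subtracted shapes is present at this height, so that combined region is unchanged — boundary = 78.00 mm. So its perimeter = 78.00 mm. Layer 25 (z = 7): the 17×20 cube contributes its full rectangle (perimeter 74.00 mm); the r=2.5 cylinder at (3.5, 15.5) gives a regular 12-gon of circumradius 2.5 (constant along its height) (perimeter = 2·12·2.500·sin(180°/12) = 15.53 mm); the cube at (7, 7) is not intersected at this z (z outside [0, 3]); Merging all regions: the r=2.5 cylinder at (3.5, 15.5) lies entirely inside the 17×20 cube, so the union is just the 17×20 cube — boundary = 74.00 mm; the cube at (7.5, -4) (footprint 13×6.5) is included at this height (perimeter 39.00 mm); Subtracting the remaining from the first: starting from the result so far, the 13×6.5 cube at (7.5, -4) partially overlaps it — only the 23.75 mm² overlap (of its 84.50 mm²) is removed, clipping the outline — boundary = 74.00 mm. So its perimeter = 74.00 mm. Layer 9 is larger (78.00 vs 74.00 mm).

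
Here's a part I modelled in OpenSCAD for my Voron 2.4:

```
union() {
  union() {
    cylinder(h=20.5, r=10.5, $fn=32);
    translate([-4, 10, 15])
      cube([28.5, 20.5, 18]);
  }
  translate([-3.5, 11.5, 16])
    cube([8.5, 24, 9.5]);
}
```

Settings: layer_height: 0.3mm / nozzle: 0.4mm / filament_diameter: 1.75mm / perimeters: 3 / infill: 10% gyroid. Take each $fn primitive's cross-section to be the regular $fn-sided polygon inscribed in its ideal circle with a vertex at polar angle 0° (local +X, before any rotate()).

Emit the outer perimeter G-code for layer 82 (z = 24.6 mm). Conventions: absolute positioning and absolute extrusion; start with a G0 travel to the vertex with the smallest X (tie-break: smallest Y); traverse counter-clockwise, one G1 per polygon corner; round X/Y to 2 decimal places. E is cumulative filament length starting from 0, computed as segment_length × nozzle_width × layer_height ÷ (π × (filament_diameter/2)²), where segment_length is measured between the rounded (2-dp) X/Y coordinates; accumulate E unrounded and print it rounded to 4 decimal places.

G0 X-4.00 Y10.00 Z24.60
G1 X24.50 Y10.00 E1.4219
G1 X24.50 Y30.50 E2.4446
G1 X5.00 Y30.50 E3.4175
G1 X5.00 Y35.50 E3.6669
G1 X-3.50 Y35.50 E4.0910
G1 X-3.50 Y30.50 E4.3404
G1 X-4.00 Y30.50 E4.3654
G1 X-4.00 Y10.00 E5.3881

At z = 24.6 mm: the cylinder is absent (z outside [0, 20.5]); the cube at (-4, 10) is present — its section is the full 28.5×20.5 rectangle; Merging all regions: only the 28.5×20.5 cube at (-4, 10) is present, so the union is just that shape — 1 connected region; the cube at (-3.5, 11.5) (footprint 8.5×24) is included at this height; Merging all regions: the regions partially overlap (shared area 161.50 mm²), so overlapping operands fuse into one piece — 1 connected region. The outline is a single polygon with 8 vertices. Extrusion per mm of travel: 0.4 × 0.3 / (π × 0.875²) = 0.049890. Accumulating E over each segment gives final E = 5.3881.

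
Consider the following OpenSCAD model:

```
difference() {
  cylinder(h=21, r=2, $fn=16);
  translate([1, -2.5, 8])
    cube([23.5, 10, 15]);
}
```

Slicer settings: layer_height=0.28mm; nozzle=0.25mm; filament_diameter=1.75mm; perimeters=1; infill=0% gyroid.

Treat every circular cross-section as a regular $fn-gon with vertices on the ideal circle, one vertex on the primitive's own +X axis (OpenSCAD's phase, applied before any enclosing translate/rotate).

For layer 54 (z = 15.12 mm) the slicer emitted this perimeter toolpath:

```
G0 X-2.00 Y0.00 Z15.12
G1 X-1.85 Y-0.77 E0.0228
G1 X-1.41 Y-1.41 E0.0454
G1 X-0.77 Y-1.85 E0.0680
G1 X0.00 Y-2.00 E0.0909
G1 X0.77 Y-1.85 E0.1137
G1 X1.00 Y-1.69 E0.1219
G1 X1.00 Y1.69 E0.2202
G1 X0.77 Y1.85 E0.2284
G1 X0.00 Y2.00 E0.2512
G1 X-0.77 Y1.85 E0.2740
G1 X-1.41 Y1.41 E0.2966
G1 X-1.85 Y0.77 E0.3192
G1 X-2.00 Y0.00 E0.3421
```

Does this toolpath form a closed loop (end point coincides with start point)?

yes

Start point (G0): (-2.00, 0.00). End point (last G1): the path returns to the start — closed.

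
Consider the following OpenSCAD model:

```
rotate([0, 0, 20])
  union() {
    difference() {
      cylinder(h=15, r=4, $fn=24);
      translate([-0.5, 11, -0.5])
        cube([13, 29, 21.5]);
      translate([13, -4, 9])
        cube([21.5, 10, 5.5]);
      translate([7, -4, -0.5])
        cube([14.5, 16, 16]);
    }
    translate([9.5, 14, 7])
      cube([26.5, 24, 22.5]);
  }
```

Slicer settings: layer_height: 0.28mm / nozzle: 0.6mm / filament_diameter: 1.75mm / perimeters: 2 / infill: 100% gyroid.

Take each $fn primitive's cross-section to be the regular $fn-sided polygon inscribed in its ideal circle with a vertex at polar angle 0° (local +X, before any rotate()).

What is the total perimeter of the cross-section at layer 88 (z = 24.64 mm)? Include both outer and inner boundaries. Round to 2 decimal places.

101.00 mm

At z = 24.64 mm: the cylinder does not reach this height (z outside [0, 15]); the cube at (-0.5, 11) is absent (z outside [-0.5, 21]); the cube at (13, -4) is not intersected at this z (z outside [9, 14.5]); the cube at (7, -4) does not reach this height (z outside [-0.5, 15.5]); Subtracting the remaining from the first: the first operand is absent here, so nothing remains; the 26.5×24 cube at (9.5, 14) contributes its full rectangle (perimeter 101.00 mm); Merging all regions: only the 26.5×24 cube at (9.5, 14) is present, so the union is just that shape — boundary = 101.00 mm; (rotated 20° about Z; rotation is an isometry so areas/perimeters/island counts are preserved). Overall, the cross-section is a single solid region. Total boundary length (outer) = 101.00 mm.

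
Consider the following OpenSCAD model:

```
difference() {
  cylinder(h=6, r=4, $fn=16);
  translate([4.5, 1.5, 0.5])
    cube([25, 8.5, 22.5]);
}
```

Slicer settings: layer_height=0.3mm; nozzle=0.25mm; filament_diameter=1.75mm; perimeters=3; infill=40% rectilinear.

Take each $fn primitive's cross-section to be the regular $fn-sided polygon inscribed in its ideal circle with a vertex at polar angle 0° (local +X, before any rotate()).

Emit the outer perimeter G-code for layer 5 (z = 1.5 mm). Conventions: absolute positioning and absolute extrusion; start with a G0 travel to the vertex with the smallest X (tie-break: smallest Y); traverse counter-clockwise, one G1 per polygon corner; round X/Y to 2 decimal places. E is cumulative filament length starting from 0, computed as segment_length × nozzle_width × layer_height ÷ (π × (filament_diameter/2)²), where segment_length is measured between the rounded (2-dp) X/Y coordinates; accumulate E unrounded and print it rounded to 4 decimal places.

G0 X-4.00 Y0.00 Z1.50
G1 X-3.70 Y-1.53 E0.0486
G1 X-2.83 Y-2.83 E0.0974
G1 X-1.53 Y-3.70 E0.1462
G1 X0.00 Y-4.00 E0.1948
G1 X1.53 Y-3.70 E0.2434
G1 X2.83 Y-2.83 E0.2922
G1 X3.70 Y-1.53 E0.3410
G1 X4.00 Y0.00 E0.3896
G1 X3.70 Y1.53 E0.4382
G1 X2.83 Y2.83 E0.4870
G1 X1.53 Y3.70 E0.5357
G1 X0.00 Y4.00 E0.5843
G1 X-1.53 Y3.70 E0.6330
G1 X-2.83 Y2.83 E0.6817
G1 X-3.70 Y1.53 E0.7305
G1 X-4.00 Y0.00 E0.7791

At z = 1.5 mm: the cylinder: section is a regular 16-gon, circumradius r=4; the cube at (4.5, 1.5) is present — its section is the full 25×8.5 rectangle; Taking the first minus the rest: starting from the r=4 cylinder, the 25×8.5 cube at (4.5, 1.5) misses the remaining region (no effect) — 1 connected region. The outline is a single polygon with 16 vertices. Extrusion per mm of travel: 0.25 × 0.3 / (π × 0.875²) = 0.031181. Accumulating E over each segment gives final E = 0.7791.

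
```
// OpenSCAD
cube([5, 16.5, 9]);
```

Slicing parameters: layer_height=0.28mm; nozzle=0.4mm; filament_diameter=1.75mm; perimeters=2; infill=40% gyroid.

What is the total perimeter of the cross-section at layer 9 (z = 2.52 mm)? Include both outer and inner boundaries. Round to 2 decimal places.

At z = 2.52 mm: the 5×16.5 cube contributes its full rectangle (perimeter 43.00 mm). Overall, the cross-section is a single solid region. Total boundary length (outer) = 43.00 mm.

43.00 mm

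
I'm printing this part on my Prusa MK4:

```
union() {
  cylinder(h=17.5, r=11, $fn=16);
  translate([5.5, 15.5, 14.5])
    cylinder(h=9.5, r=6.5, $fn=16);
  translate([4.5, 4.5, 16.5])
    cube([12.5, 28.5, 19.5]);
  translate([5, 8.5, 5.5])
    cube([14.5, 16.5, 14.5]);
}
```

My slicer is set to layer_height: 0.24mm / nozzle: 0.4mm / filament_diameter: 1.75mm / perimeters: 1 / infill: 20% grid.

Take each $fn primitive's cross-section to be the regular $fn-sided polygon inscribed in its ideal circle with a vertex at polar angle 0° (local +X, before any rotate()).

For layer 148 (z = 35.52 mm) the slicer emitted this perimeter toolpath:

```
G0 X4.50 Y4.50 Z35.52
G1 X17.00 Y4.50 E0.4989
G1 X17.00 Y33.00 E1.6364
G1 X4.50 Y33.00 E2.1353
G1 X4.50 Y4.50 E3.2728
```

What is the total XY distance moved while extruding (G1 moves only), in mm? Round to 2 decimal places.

82.00 mm

Sum the Euclidean lengths of each G1 segment: total = 82.00 mm.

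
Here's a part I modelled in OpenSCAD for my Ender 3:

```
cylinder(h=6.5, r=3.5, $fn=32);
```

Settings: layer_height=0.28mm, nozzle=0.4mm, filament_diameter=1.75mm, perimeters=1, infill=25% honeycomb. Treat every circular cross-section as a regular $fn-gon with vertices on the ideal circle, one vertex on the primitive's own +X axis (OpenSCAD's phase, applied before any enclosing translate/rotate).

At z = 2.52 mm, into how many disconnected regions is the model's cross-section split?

1

At z = 2.52 mm: the r=3.5 cylinder gives a regular 32-gon of circumradius 3.5 (constant along its height). The result has 1 disconnected region.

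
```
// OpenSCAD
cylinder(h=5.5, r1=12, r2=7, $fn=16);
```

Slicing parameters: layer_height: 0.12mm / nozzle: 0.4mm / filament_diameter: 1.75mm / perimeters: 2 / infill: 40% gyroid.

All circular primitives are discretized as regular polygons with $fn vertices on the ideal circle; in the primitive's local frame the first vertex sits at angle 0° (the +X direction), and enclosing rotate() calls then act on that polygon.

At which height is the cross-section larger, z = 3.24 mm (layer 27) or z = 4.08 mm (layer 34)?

layer 27 (z = 3.24 mm)

Layer 27 (z = 3.24): the cone: at t=0.589 of its height the radius interpolates to r₁+(r₂−r₁)t = 9.055, giving a regular 16-gon of that circumradius (area = (16/2)·9.055²·sin(360°/16) = 250.99 mm²). So its area = 250.99 mm². Layer 34 (z = 4.08): the cone (r1=12→r2=7) has section circumradius 8.291 here — a regular 16-gon (area = (16/2)·8.291²·sin(360°/16) = 210.44 mm²). So its area = 210.44 mm². Layer 27 is larger (250.99 vs 210.44 mm²).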